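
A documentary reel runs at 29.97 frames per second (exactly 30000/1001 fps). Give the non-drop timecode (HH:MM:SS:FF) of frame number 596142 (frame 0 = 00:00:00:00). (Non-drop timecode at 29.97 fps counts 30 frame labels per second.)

596142 ÷ 30 = 19871 full seconds, remainder 12 frames.
19871 s = 5 h 31 min 11 s.
Timecode: 05:31:11:12.

05:31:11:12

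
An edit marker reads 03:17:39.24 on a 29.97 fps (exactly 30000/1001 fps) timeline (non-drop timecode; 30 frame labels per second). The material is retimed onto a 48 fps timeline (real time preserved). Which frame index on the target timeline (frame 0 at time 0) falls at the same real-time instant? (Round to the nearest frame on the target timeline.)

Source frame index: (3×3600 + 17×60 + 39) × 30 + 24 = 355794.
Real time: 355794 / (30000/1001) = 59358299/5000 s.
Target frame: (59358299/5000) × (48) = 356149794/625 ≈ 569839.670 → 569840.

frame 569840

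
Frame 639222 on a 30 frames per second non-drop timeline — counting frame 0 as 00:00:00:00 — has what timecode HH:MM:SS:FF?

639222 ÷ 30 = 21307 full seconds, remainder 12 frames.
21307 s = 5 h 55 min 7 s.
Timecode: 05:55:07:12.

05:55:07:12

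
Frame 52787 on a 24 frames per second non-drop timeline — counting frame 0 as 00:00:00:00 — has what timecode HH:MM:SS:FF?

00:36:39:11

52787 ÷ 24 = 2199 full seconds, remainder 11 frames.
2199 s = 0 h 36 min 39 s.
Timecode: 00:36:39:11.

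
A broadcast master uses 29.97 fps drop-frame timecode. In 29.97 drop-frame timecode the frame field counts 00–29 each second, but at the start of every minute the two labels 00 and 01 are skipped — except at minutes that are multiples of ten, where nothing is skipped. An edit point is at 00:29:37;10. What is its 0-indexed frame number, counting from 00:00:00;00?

As if non-drop at 30 labels/s: (0 × 3600 + 29 × 60 + 37) × 30 + 10 = 53320.
Minute boundaries passed: 29; those not divisible by 10: 29 − 2 = 27; dropped labels = 2 × 27 = 54.
Actual frame index = 53320 − 54 = 53266.

53266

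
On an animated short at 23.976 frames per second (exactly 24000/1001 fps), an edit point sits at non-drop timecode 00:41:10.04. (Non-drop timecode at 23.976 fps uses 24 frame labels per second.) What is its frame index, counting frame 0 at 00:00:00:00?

frame 59284

Total seconds to the label: (0 × 3600 + 41 × 60 + 10) = 2470.
Frame index = 2470 × 24 + 4 = 59284.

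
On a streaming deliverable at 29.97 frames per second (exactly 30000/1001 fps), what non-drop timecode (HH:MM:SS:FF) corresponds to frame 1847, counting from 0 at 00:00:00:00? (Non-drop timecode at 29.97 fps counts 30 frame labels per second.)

1847 ÷ 30 = 61 full seconds, remainder 17 frames.
61 s = 0 h 1 min 1 s.
Timecode: 00:01:01:17.

00:01:01:17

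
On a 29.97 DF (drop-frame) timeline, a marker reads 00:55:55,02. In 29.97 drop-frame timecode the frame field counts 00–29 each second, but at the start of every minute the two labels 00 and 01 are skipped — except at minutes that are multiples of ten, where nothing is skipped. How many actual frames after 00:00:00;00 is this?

Complete 10-minute blocks: 5, each 17982 frames → 89910.
Remaining 5 whole minutes in the current block: 1800 + 4 × 1798 = 8992 frames.
Within the current minute: 55 × 30 + 2 − 2 = 1650 (labels ;00/;01 skipped at this minute). Total = 89910 + 8992 + 1650 = 100552.

100552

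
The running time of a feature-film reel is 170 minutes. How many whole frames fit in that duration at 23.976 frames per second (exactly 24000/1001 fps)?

170 min = 10200 s.
Frames = 10200 × 24000/1001 = 244800000/1001 ≈ 244555.4446.
Complete frames: 244555.

244555 frames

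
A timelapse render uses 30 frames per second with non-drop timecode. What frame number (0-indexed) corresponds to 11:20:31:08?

1224938

Total seconds to the label: (11 × 3600 + 20 × 60 + 31) = 40831.
Frame index = 40831 × 30 + 8 = 1224938.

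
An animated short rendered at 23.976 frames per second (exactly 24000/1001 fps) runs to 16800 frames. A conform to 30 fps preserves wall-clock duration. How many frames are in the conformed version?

Target frames = source frames × (target rate / source rate) = 16800 × (30)/(24000/1001) = 16800 × 1001/800 = 21021.

21021 frames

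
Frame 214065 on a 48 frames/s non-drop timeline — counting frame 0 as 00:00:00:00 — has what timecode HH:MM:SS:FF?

01:14:19:33

214065 ÷ 48 = 4459 full seconds, remainder 33 frames.
4459 s = 1 h 14 min 19 s.
Timecode: 01:14:19:33.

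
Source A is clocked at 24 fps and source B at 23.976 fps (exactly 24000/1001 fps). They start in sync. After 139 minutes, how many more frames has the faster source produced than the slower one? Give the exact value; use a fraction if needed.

200160/1001 frames

139 min = 8340 s.
A emits 24 × 8340 = 200160 frames; B emits 24000/1001 × 8340 = 200160000/1001.
Difference = 200160/1001 frames (≈ 199.9600); B is behind A.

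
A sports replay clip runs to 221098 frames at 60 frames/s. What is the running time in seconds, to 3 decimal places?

3684.967 seconds

Running time = 221098 × 1/60 = 110549/30 s ≈ 3684.967 s.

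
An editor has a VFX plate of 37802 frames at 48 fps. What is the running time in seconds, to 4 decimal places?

Running time = 37802 × 1/48 = 18901/24 s ≈ 787.5417 s.

787.5417 seconds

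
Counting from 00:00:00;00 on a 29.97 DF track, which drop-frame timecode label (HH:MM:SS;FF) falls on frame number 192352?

Ten DF minutes hold 17982 frames, so frame 192352 lies in block 10 (frames 179820–197801) with 12532 frames into that block.
The block's first minute is 1800 frames and the rest 1798 each; 12532 frames reaches minute 6, so 10 × 18 + 6 × 2 = 192 labels have been skipped so far.
Adding those back, label number 192352 + 192 = 192544 at 30 labels/s is 6418 s + 4 f = 1 h 46 min 58 s frame 4, i.e. 01:46:58;04.

01:46:58;04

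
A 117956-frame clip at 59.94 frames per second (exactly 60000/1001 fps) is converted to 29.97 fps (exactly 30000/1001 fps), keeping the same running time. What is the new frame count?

58978 frames

Target frames = source frames × (target rate / source rate) = 117956 × (30000/1001)/(60000/1001) = 117956 × 1/2 = 58978.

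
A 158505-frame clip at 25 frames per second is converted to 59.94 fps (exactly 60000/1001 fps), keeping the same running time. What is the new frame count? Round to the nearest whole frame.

Frames at target rate = 158505 × (60000/1001) / (25) = 380412000/1001 ≈ 380031.968.
Nearest whole frame: 380032.

380032 frames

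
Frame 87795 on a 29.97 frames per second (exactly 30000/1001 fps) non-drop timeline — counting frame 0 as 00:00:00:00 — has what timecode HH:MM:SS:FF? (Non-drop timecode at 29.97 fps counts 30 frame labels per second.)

87795 ÷ 30 = 2926 full seconds, remainder 15 frames.
2926 s = 0 h 48 min 46 s.
Timecode: 00:48:46:15.

00:48:46:15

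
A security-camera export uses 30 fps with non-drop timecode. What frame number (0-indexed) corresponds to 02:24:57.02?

Total seconds to the label: (2 × 3600 + 24 × 60 + 57) = 8697.
Frame index = 8697 × 30 + 2 = 260912.

frame 260912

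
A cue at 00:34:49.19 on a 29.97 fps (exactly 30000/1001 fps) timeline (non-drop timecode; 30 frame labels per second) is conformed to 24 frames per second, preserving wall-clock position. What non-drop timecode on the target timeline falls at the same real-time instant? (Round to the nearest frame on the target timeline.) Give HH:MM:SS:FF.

Source frame index: (0×3600 + 34×60 + 49) × 30 + 19 = 62689.
Real time: 62689 / (30000/1001) = 62751689/30000 s.
Target frame: (62751689/30000) × (24) = 62751689/1250 ≈ 50201.351 → 50201.
At 24 labels/s: frame 50201 → 00:34:51:17.

00:34:51:17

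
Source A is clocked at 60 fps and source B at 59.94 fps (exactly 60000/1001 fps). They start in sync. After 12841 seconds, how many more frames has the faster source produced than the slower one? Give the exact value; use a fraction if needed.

770460/1001 frames

A emits 60 × 12841 = 770460 frames; B emits 60000/1001 × 12841 = 770460000/1001.
Difference = 770460/1001 frames (≈ 769.6903); B is behind A.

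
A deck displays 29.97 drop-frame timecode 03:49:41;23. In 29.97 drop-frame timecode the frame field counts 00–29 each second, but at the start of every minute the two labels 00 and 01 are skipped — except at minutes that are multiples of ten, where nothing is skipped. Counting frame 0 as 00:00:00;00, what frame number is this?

Complete 10-minute blocks: 22, each 17982 frames → 395604.
Remaining 9 whole minutes in the current block: 1800 + 8 × 1798 = 16184 frames.
Within the current minute: 41 × 30 + 23 − 2 = 1251 (labels ;00/;01 skipped at this minute). Total = 395604 + 16184 + 1251 = 413039.

413039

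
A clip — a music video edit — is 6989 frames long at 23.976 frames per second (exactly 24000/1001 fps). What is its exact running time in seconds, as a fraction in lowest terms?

6995989/24000 seconds

Running time = 6989 ÷ (24000/1001) = 6989 × 1001/24000 = 6995989/24000 s.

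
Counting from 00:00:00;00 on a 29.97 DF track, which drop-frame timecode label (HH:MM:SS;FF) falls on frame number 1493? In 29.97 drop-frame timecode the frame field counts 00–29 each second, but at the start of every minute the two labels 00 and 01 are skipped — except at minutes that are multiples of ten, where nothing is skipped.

00:00:49;23

Each 10-minute DF block holds 10 × 60 × 30 − 9 × 2 = 17982 frames. 1493 ÷ 17982 → 0 full blocks, remainder 1493.
Within the partial block the first minute is 1800 frames and each further minute 1798, so 0 further minute boundaries passed. Total skipped labels = 18 × 0 + 2 × 0 = 0.
Non-drop label index = 1493 + 0 = 1493; at 30 labels/s that is 00:00:49:23, i.e. DF 00:00:49;23.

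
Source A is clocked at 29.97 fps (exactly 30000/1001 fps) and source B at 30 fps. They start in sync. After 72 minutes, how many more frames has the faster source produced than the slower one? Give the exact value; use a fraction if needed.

129600/1001 frames

72 min = 4320 s.
A emits 30000/1001 × 4320 = 129600000/1001 frames; B emits 30 × 4320 = 129600.
Difference = 129600/1001 frames (≈ 129.4705); B is ahead of A.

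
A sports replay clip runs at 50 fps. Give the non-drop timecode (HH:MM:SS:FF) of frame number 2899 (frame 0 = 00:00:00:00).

2899 ÷ 50 = 57 full seconds, remainder 49 frames.
57 s = 0 h 0 min 57 s.
Timecode: 00:00:57:49.

00:00:57:49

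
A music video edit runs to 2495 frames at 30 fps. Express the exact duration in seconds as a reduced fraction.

Running time = 2495 ÷ (30) = 2495 × 1/30 = 499/6 s.

499/6 seconds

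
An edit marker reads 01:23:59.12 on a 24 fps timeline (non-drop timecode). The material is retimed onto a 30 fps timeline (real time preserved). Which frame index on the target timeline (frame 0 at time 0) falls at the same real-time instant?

Source frame index: (1×3600 + 23×60 + 59) × 24 + 12 = 120948.
Real time: 120948 / (24) = 10079/2 s.
Target frame: (10079/2) × (30) = 151185.

frame 151185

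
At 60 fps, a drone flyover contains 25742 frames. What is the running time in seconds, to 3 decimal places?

Running time = 25742 × 1/60 = 12871/30 s ≈ 429.033 s.

429.033 seconds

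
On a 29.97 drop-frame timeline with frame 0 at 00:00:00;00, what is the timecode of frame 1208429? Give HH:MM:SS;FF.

11:12:01;09

Ten DF minutes hold 17982 frames, so frame 1208429 lies in block 67 (frames 1204794–1222775) with 3635 frames into that block.
The block's first minute is 1800 frames and the rest 1798 each; 3635 frames reaches minute 2, so 67 × 18 + 2 × 2 = 1210 labels have been skipped so far.
Adding those back, label number 1208429 + 1210 = 1209639 at 30 labels/s is 40321 s + 9 f = 11 h 12 min 1 s frame 9, i.e. 11:12:01;09.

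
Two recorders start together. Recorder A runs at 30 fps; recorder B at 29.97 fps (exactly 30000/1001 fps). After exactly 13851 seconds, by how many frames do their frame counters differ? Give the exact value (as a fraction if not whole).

415530/1001 frames

A emits 30 × 13851 = 415530 frames; B emits 30000/1001 × 13851 = 415530000/1001.
Difference = 415530/1001 frames (≈ 415.1149); B is behind A.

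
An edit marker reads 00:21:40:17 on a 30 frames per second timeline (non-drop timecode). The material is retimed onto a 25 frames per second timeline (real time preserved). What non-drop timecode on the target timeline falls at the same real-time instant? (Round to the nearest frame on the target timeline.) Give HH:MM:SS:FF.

Source frame index: (0×3600 + 21×60 + 40) × 30 + 17 = 39017.
Real time: 39017 / (30) = 39017/30 s.
Target frame: (39017/30) × (25) = 195085/6 ≈ 32514.167 → 32514.
At 25 labels/s: frame 32514 → 00:21:40:14.

00:21:40:14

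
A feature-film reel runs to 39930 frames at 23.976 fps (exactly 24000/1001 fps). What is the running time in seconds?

1665.41375 seconds

Running time = 39930 / (24000/1001) = 1665.41375 s.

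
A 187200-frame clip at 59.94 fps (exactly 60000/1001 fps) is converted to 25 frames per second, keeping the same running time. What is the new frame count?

Target frames = source frames × (target rate / source rate) = 187200 × (25)/(60000/1001) = 187200 × 1001/2400 = 78078.

78078 frames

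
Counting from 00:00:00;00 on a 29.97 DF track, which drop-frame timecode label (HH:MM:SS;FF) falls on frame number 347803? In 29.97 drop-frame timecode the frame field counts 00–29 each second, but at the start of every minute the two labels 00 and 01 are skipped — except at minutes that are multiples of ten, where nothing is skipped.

03:13:25;01

Each 10-minute DF block holds 10 × 60 × 30 − 9 × 2 = 17982 frames. 347803 ÷ 17982 → 19 full blocks, remainder 6145.
Within the partial block the first minute is 1800 frames and each further minute 1798, so 3 further minute boundaries passed. Total skipped labels = 18 × 19 + 2 × 3 = 348.
Non-drop label index = 347803 + 348 = 348151; at 30 labels/s that is 03:13:25:01, i.e. DF 03:13:25;01.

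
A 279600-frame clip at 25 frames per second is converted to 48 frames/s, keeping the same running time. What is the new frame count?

Target frames = source frames × (target rate / source rate) = 279600 × (48)/(25) = 279600 × 48/25 = 536832.

536832 frames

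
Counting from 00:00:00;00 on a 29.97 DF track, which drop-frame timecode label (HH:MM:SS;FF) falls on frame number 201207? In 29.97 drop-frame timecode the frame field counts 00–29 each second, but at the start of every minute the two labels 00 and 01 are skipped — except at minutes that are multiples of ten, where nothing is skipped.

01:51:53;17

Each 10-minute DF block holds 10 × 60 × 30 − 9 × 2 = 17982 frames. 201207 ÷ 17982 → 11 full blocks, remainder 3405.
Within the partial block the first minute is 1800 frames and each further minute 1798, so 1 further minute boundary passed. Total skipped labels = 18 × 11 + 2 × 1 = 200.
Non-drop label index = 201207 + 200 = 201407; at 30 labels/s that is 01:51:53:17, i.e. DF 01:51:53;17.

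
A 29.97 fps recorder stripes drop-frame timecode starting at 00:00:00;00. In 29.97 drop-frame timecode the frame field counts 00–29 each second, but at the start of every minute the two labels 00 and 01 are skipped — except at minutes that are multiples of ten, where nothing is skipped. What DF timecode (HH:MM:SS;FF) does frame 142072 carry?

Ten DF minutes hold 17982 frames, so frame 142072 lies in block 7 (frames 125874–143855) with 16198 frames into that block.
The block's first minute is 1800 frames and the rest 1798 each; 16198 frames reaches minute 9, so 7 × 18 + 9 × 2 = 144 labels have been skipped so far.
Adding those back, label number 142072 + 144 = 142216 at 30 labels/s is 4740 s + 16 f = 1 h 19 min 0 s frame 16, i.e. 01:19:00;16.

01:19:00;16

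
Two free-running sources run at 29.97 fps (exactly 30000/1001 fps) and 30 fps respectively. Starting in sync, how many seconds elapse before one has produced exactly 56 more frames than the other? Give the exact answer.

28028/15 seconds

The gap grows by |30 − 30000/1001| = 30/1001 frames per second.
Time for a 56-frame gap: 56 ÷ (30/1001) = 28028/15 s.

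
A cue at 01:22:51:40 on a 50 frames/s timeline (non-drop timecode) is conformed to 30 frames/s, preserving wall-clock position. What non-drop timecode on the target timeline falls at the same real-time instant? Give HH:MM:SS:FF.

Source frame index: (1×3600 + 22×60 + 51) × 50 + 40 = 248590.
Real time: 248590 / (50) = 24859/5 s.
Target frame: (24859/5) × (30) = 149154.
At 30 labels/s: frame 149154 → 01:22:51:24.

01:22:51:24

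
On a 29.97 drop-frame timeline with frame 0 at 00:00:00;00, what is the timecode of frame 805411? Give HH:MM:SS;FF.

Each 10-minute DF block holds 10 × 60 × 30 − 9 × 2 = 17982 frames. 805411 ÷ 17982 → 44 full blocks, remainder 14203.
Within the partial block the first minute is 1800 frames and each further minute 1798, so 7 further minute boundaries passed. Total skipped labels = 18 × 44 + 2 × 7 = 806.
Non-drop label index = 805411 + 806 = 806217; at 30 labels/s that is 07:27:53:27, i.e. DF 07:27:53;27.

07:27:53;27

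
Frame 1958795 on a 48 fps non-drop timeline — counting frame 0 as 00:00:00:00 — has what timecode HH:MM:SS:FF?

1958795 ÷ 48 = 40808 full seconds, remainder 11 frames.
40808 s = 11 h 20 min 8 s.
Timecode: 11:20:08:11.

11:20:08:11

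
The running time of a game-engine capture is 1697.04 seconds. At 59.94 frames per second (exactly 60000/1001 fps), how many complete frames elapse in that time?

Frames = 1697.04 × 60000/1001 = 101822400/1001 ≈ 101720.6793.
Complete frames: 101720.

101720 frames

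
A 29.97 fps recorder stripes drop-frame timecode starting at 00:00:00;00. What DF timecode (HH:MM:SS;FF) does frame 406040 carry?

03:45:48;06

Each 10-minute DF block holds 10 × 60 × 30 − 9 × 2 = 17982 frames. 406040 ÷ 17982 → 22 full blocks, remainder 10436.
Within the partial block the first minute is 1800 frames and each further minute 1798, so 5 further minute boundaries passed. Total skipped labels = 18 × 22 + 2 × 5 = 406.
Non-drop label index = 406040 + 406 = 406446; at 30 labels/s that is 03:45:48:06, i.e. DF 03:45:48;06.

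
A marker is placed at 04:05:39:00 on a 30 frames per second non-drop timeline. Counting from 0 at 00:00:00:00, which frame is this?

frame 442170

Total seconds to the label: (4 × 3600 + 5 × 60 + 39) = 14739.
Frame index = 14739 × 30 + 0 = 442170.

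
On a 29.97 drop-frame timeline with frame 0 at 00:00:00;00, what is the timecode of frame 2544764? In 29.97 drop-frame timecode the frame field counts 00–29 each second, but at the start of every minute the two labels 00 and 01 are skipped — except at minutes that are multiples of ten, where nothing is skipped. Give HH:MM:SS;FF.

23:35:10;12

Ten DF minutes hold 17982 frames, so frame 2544764 lies in block 141 (frames 2535462–2553443) with 9302 frames into that block.
The block's first minute is 1800 frames and the rest 1798 each; 9302 frames reaches minute 5, so 141 × 18 + 5 × 2 = 2548 labels have been skipped so far.
Adding those back, label number 2544764 + 2548 = 2547312 at 30 labels/s is 84910 s + 12 f = 23 h 35 min 10 s frame 12, i.e. 23:35:10;12.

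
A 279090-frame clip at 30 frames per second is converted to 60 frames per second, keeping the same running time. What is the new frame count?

Target frames = source frames × (target rate / source rate) = 279090 × (60)/(30) = 279090 × 2 = 558180.

558180 frames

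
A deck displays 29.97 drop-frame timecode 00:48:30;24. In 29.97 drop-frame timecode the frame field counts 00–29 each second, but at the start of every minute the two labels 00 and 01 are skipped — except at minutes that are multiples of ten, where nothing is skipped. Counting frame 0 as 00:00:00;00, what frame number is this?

As if non-drop at 30 labels/s: (0 × 3600 + 48 × 60 + 30) × 30 + 24 = 87324.
Minute boundaries passed: 48; those not divisible by 10: 48 − 4 = 44; dropped labels = 2 × 44 = 88.
Actual frame index = 87324 − 88 = 87236.

87236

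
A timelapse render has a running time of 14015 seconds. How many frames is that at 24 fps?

336360 frames

Frames = 14015 × 24 = 336360.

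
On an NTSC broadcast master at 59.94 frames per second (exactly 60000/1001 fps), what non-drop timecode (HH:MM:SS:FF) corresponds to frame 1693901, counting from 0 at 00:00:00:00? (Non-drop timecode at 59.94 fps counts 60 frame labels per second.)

07:50:31:41

1693901 ÷ 60 = 28231 full seconds, remainder 41 frames.
28231 s = 7 h 50 min 31 s.
Timecode: 07:50:31:41.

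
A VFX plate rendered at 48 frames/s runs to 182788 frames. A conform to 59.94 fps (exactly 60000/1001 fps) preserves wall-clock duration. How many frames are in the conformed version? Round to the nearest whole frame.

228257 frames

Frames at target rate = 182788 × (60000/1001) / (48) = 228485000/1001 ≈ 228256.743.
Nearest whole frame: 228257.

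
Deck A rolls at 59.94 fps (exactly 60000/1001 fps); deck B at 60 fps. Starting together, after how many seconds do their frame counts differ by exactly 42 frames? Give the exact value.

The gap grows by |60 − 60000/1001| = 60/1001 frames per second.
Time for a 42-frame gap: 42 ÷ (60/1001) = 700.7 s.

700.7 seconds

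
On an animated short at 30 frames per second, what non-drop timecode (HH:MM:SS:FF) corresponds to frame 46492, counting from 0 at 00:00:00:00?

46492 ÷ 30 = 1549 full seconds, remainder 22 frames.
1549 s = 0 h 25 min 49 s.
Timecode: 00:25:49:22.

00:25:49:22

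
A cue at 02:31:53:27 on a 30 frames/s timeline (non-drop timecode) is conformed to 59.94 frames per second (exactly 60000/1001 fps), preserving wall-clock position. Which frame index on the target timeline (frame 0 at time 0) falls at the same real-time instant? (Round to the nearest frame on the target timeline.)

frame 546288

Source frame index: (2×3600 + 31×60 + 53) × 30 + 27 = 273417.
Real time: 273417 / (30) = 91139/10 s.
Target frame: (91139/10) × (60000/1001) = 546834000/1001 ≈ 546287.712 → 546288.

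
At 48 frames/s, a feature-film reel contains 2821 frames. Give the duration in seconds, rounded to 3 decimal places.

58.771 seconds

Running time = 2821 × 1/48 = 2821/48 s ≈ 58.771 s.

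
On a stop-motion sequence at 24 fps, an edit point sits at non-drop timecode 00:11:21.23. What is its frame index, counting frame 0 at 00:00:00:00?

frame 16367

Total seconds to the label: (0 × 3600 + 11 × 60 + 21) = 681.
Frame index = 681 × 24 + 23 = 16367.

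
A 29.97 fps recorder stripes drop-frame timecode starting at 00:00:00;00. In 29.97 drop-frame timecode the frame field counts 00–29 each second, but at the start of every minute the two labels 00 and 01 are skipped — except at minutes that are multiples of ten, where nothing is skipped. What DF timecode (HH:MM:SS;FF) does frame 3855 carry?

Each 10-minute DF block holds 10 × 60 × 30 − 9 × 2 = 17982 frames. 3855 ÷ 17982 → 0 full blocks, remainder 3855.
Within the partial block the first minute is 1800 frames and each further minute 1798, so 2 further minute boundaries passed. Total skipped labels = 18 × 0 + 2 × 2 = 4.
Non-drop label index = 3855 + 4 = 3859; at 30 labels/s that is 00:02:08:19, i.e. DF 00:02:08;19.

00:02:08;19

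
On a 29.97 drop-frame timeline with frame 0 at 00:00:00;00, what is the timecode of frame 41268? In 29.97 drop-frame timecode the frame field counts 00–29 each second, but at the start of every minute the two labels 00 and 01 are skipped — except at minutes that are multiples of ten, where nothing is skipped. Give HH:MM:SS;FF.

00:22:56;28

Each 10-minute DF block holds 10 × 60 × 30 − 9 × 2 = 17982 frames. 41268 ÷ 17982 → 2 full blocks, remainder 5304.
Within the partial block the first minute is 1800 frames and each further minute 1798, so 2 further minute boundaries passed. Total skipped labels = 18 × 2 + 2 × 2 = 40.
Non-drop label index = 41268 + 40 = 41308; at 30 labels/s that is 00:22:56:28, i.e. DF 00:22:56;28.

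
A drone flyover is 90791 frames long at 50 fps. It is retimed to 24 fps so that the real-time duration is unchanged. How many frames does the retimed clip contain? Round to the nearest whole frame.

43580 frames

Frames at target rate = 90791 × (24) / (50) = 1089492/25 ≈ 43579.680.
Nearest whole frame: 43580.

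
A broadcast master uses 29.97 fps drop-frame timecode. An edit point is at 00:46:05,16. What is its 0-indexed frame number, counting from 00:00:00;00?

As if non-drop at 30 labels/s: (0 × 3600 + 46 × 60 + 5) × 30 + 16 = 82966.
Minute boundaries passed: 46; those not divisible by 10: 46 − 4 = 42; dropped labels = 2 × 42 = 84.
Actual frame index = 82966 − 84 = 82882.

82882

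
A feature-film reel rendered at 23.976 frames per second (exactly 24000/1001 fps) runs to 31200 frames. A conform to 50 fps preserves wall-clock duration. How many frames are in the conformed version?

65065 frames

Target frames = source frames × (target rate / source rate) = 31200 × (50)/(24000/1001) = 31200 × 1001/480 = 65065.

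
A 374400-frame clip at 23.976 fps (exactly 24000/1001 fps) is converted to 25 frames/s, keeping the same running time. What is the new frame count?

390390 frames

Target frames = source frames × (target rate / source rate) = 374400 × (25)/(24000/1001) = 374400 × 1001/960 = 390390.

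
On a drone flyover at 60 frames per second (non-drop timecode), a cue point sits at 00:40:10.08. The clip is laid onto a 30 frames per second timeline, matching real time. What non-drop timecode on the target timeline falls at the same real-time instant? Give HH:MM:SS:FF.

00:40:10:04

Source frame index: (0×3600 + 40×60 + 10) × 60 + 8 = 144608.
Real time: 144608 / (60) = 36152/15 s.
Target frame: (36152/15) × (30) = 72304.
At 30 labels/s: frame 72304 → 00:40:10:04.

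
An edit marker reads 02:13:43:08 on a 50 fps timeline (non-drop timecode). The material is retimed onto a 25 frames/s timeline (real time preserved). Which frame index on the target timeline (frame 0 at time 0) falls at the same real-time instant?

frame 200579

Source frame index: (2×3600 + 13×60 + 43) × 50 + 8 = 401158.
Real time: 401158 / (50) = 200579/25 s.
Target frame: (200579/25) × (25) = 200579.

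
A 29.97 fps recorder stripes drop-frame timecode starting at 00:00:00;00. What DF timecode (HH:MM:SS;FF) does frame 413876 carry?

03:50:09;20

Each 10-minute DF block holds 10 × 60 × 30 − 9 × 2 = 17982 frames. 413876 ÷ 17982 → 23 full blocks, remainder 290.
Within the partial block the first minute is 1800 frames and each further minute 1798, so 0 further minute boundaries passed. Total skipped labels = 18 × 23 + 2 × 0 = 414.
Non-drop label index = 413876 + 414 = 414290; at 30 labels/s that is 03:50:09:20, i.e. DF 03:50:09;20.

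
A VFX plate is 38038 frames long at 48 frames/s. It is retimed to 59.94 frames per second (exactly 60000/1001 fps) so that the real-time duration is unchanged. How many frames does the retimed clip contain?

47500 frames

Target frames = source frames × (target rate / source rate) = 38038 × (60000/1001)/(48) = 38038 × 1250/1001 = 47500.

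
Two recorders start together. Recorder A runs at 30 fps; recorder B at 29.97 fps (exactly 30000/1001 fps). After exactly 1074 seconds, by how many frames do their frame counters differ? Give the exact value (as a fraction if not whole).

32220/1001 frames

A emits 30 × 1074 = 32220 frames; B emits 30000/1001 × 1074 = 32220000/1001.
Difference = 32220/1001 frames (≈ 32.1878); B is behind A.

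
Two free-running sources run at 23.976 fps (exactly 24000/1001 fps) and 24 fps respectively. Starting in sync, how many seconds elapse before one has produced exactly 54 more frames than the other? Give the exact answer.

The gap grows by |24 − 24000/1001| = 24/1001 frames per second.
Time for a 54-frame gap: 54 ÷ (24/1001) = 2252.25 s.

2252.25 seconds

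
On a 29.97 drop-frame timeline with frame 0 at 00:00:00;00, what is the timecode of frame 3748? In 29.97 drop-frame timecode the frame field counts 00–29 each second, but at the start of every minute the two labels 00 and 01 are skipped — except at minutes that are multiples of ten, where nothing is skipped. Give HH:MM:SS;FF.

00:02:05;02

Each 10-minute DF block holds 10 × 60 × 30 − 9 × 2 = 17982 frames. 3748 ÷ 17982 → 0 full blocks, remainder 3748.
Within the partial block the first minute is 1800 frames and each further minute 1798, so 2 further minute boundaries passed. Total skipped labels = 18 × 0 + 2 × 2 = 4.
Non-drop label index = 3748 + 4 = 3752; at 30 labels/s that is 00:02:05:02, i.e. DF 00:02:05;02.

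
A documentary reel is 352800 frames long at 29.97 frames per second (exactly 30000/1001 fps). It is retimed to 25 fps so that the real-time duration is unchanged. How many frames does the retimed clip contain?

294294 frames

Target frames = source frames × (target rate / source rate) = 352800 × (25)/(30000/1001) = 352800 × 1001/1200 = 294294.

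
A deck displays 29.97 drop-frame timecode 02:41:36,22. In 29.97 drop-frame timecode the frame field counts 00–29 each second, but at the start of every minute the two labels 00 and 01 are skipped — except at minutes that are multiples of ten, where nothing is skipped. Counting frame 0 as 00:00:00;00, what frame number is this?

As if non-drop at 30 labels/s: (2 × 3600 + 41 × 60 + 36) × 30 + 22 = 290902.
Minute boundaries passed: 161; those not divisible by 10: 161 − 16 = 145; dropped labels = 2 × 145 = 290.
Actual frame index = 290902 − 290 = 290612.

290612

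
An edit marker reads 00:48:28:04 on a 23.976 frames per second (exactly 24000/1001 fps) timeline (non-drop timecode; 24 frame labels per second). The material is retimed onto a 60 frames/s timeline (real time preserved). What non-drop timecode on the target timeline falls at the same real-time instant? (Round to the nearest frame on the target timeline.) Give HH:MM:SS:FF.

Source frame index: (0×3600 + 48×60 + 28) × 24 + 4 = 69796.
Real time: 69796 / (24000/1001) = 17466449/6000 s.
Target frame: (17466449/6000) × (60) = 17466449/100 ≈ 174664.490 → 174664.
At 60 labels/s: frame 174664 → 00:48:31:04.

00:48:31:04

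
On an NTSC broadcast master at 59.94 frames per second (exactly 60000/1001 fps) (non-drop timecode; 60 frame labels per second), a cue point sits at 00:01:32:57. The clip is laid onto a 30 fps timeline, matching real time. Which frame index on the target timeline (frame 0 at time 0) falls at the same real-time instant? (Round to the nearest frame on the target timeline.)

frame 2791

Source frame index: (0×3600 + 1×60 + 32) × 60 + 57 = 5577.
Real time: 5577 / (60000/1001) = 1860859/20000 s.
Target frame: (1860859/20000) × (30) = 5582577/2000 ≈ 2791.289 → 2791.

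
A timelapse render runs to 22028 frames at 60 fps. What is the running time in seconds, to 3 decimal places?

367.133 seconds

Running time = 22028 × 1/60 = 5507/15 s ≈ 367.133 s.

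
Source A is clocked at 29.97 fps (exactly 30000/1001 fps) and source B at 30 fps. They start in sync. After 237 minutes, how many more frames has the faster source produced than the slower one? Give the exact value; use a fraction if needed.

237 min = 14220 s.
A emits 30000/1001 × 14220 = 426600000/1001 frames; B emits 30 × 14220 = 426600.
Difference = 426600/1001 frames (≈ 426.1738); B is ahead of A.

426600/1001 frames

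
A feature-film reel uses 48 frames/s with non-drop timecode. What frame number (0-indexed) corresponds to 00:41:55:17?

120737

Total seconds to the label: (0 × 3600 + 41 × 60 + 55) = 2515.
Frame index = 2515 × 48 + 17 = 120737.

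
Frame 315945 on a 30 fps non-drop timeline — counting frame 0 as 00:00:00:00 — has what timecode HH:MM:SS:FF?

315945 ÷ 30 = 10531 full seconds, remainder 15 frames.
10531 s = 2 h 55 min 31 s.
Timecode: 02:55:31:15.

02:55:31:15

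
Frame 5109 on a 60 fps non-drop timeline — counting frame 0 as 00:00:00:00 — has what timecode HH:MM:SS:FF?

5109 ÷ 60 = 85 full seconds, remainder 9 frames.
85 s = 0 h 1 min 25 s.
Timecode: 00:01:25:09.

00:01:25:09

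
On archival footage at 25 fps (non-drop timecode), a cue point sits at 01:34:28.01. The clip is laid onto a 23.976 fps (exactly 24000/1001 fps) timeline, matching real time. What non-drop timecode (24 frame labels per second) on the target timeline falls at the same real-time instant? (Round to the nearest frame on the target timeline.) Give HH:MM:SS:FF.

Source frame index: (1×3600 + 34×60 + 28) × 25 + 1 = 141701.
Real time: 141701 / (25) = 141701/25 s.
Target frame: (141701/25) × (24000/1001) = 19433280/143 ≈ 135897.063 → 135897.
At 24 labels/s: frame 135897 → 01:34:22:09.

01:34:22:09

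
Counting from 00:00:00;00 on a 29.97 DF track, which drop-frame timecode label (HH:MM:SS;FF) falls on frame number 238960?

Ten DF minutes hold 17982 frames, so frame 238960 lies in block 13 (frames 233766–251747) with 5194 frames into that block.
The block's first minute is 1800 frames and the rest 1798 each; 5194 frames reaches minute 2, so 13 × 18 + 2 × 2 = 238 labels have been skipped so far.
Adding those back, label number 238960 + 238 = 239198 at 30 labels/s is 7973 s + 8 f = 2 h 12 min 53 s frame 8, i.e. 02:12:53;08.

02:12:53;08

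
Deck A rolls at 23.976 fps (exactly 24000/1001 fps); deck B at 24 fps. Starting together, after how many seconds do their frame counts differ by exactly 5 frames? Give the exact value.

5005/24 seconds

The gap grows by |24 − 24000/1001| = 24/1001 frames per second.
Time for a 5-frame gap: 5 ÷ (24/1001) = 5005/24 s.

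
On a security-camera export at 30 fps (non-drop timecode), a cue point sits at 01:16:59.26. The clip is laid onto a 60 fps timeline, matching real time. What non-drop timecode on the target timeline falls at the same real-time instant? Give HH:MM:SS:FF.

Source frame index: (1×3600 + 16×60 + 59) × 30 + 26 = 138596.
Real time: 138596 / (30) = 69298/15 s.
Target frame: (69298/15) × (60) = 277192.
At 60 labels/s: frame 277192 → 01:16:59:52.

01:16:59:52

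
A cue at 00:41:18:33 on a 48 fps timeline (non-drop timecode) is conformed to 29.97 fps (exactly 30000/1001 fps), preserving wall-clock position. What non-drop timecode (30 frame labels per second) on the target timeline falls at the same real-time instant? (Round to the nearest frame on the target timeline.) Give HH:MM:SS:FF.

Source frame index: (0×3600 + 41×60 + 18) × 48 + 33 = 118977.
Real time: 118977 / (48) = 39659/16 s.
Target frame: (39659/16) × (30000/1001) = 74360625/1001 ≈ 74286.339 → 74286.
At 30 labels/s: frame 74286 → 00:41:16:06.

00:41:16:06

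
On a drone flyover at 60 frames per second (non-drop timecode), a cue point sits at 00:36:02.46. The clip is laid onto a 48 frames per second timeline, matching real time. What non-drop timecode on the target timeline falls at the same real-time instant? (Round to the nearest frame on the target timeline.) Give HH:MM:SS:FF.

Source frame index: (0×3600 + 36×60 + 2) × 60 + 46 = 129766.
Real time: 129766 / (60) = 64883/30 s.
Target frame: (64883/30) × (48) = 519064/5 ≈ 103812.800 → 103813.
At 48 labels/s: frame 103813 → 00:36:02:37.

00:36:02:37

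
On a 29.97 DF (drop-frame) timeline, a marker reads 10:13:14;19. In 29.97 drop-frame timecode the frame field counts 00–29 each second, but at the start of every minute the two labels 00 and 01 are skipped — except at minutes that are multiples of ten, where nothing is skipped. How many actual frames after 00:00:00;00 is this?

1102735

Complete 10-minute blocks: 61, each 17982 frames → 1096902.
Remaining 3 whole minutes in the current block: 1800 + 2 × 1798 = 5396 frames.
Within the current minute: 14 × 30 + 19 − 2 = 437 (labels ;00/;01 skipped at this minute). Total = 1096902 + 5396 + 437 = 1102735.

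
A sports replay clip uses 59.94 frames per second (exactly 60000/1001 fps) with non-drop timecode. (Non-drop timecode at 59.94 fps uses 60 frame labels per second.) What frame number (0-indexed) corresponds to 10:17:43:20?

frame 2223800

Total seconds to the label: (10 × 3600 + 17 × 60 + 43) = 37063.
Frame index = 37063 × 60 + 20 = 2223800.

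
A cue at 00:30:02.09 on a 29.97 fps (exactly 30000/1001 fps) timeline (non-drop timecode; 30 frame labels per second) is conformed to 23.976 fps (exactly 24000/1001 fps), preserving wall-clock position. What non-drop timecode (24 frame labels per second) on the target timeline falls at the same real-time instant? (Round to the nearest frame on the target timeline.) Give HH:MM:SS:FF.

Source frame index: (0×3600 + 30×60 + 2) × 30 + 9 = 54069.
Real time: 54069 / (30000/1001) = 18041023/10000 s.
Target frame: (18041023/10000) × (24000/1001) = 216276/5 ≈ 43255.200 → 43255.
At 24 labels/s: frame 43255 → 00:30:02:07.

00:30:02:07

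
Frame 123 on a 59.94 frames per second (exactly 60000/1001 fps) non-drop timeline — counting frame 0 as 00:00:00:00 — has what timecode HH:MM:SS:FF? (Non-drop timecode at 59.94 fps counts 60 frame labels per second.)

123 ÷ 60 = 2 full seconds, remainder 3 frames.
2 s = 0 h 0 min 2 s.
Timecode: 00:00:02:03.

00:00:02:03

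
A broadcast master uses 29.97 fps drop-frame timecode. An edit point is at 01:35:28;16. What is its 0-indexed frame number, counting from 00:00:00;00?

171684

As if non-drop at 30 labels/s: (1 × 3600 + 35 × 60 + 28) × 30 + 16 = 171856.
Minute boundaries passed: 95; those not divisible by 10: 95 − 9 = 86; dropped labels = 2 × 86 = 172.
Actual frame index = 171856 − 172 = 171684.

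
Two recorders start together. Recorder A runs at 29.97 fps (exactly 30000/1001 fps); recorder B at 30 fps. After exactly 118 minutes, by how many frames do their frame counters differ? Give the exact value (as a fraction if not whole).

212400/1001 frames

118 min = 7080 s.
A emits 30000/1001 × 7080 = 212400000/1001 frames; B emits 30 × 7080 = 212400.
Difference = 212400/1001 frames (≈ 212.1878); B is ahead of A.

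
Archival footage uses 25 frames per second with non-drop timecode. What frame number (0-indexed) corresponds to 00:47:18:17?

Total seconds to the label: (0 × 3600 + 47 × 60 + 18) = 2838.
Frame index = 2838 × 25 + 17 = 70967.

frame 70967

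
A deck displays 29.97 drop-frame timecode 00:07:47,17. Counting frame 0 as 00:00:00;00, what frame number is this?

14013

As if non-drop at 30 labels/s: (0 × 3600 + 7 × 60 + 47) × 30 + 17 = 14027.
Minute boundaries passed: 7; those not divisible by 10: 7 − 0 = 7; dropped labels = 2 × 7 = 14.
Actual frame index = 14027 − 14 = 14013.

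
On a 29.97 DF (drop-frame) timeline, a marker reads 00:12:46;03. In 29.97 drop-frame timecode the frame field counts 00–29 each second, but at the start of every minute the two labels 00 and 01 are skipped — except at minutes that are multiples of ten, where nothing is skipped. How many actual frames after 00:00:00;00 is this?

Complete 10-minute blocks: 1, each 17982 frames → 17982.
Remaining 2 whole minutes in the current block: 1800 + 1 × 1798 = 3598 frames.
Within the current minute: 46 × 30 + 3 − 2 = 1381 (labels ;00/;01 skipped at this minute). Total = 17982 + 3598 + 1381 = 22961.

22961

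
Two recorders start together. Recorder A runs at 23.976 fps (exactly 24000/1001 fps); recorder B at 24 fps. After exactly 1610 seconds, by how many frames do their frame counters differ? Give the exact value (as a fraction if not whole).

A emits 24000/1001 × 1610 = 5520000/143 frames; B emits 24 × 1610 = 38640.
Difference = 5520/143 frames (≈ 38.6014); B is ahead of A.

5520/143 frames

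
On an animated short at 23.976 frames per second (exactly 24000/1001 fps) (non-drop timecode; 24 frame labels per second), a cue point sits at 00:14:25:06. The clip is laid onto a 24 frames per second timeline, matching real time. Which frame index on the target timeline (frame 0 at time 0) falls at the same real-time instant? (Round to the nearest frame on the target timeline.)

frame 20787

Source frame index: (0×3600 + 14×60 + 25) × 24 + 6 = 20766.
Real time: 20766 / (24000/1001) = 3464461/4000 s.
Target frame: (3464461/4000) × (24) = 10393383/500 ≈ 20786.766 → 20787.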